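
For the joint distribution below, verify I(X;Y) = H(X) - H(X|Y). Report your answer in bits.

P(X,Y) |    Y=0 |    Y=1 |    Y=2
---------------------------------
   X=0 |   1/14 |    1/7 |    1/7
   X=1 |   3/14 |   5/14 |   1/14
I(X;Y) = 0.0802 bits

Mutual information has multiple equivalent forms:
- I(X;Y) = H(X) - H(X|Y)
- I(X;Y) = H(Y) - H(Y|X)
- I(X;Y) = H(X) + H(Y) - H(X,Y)

Computing all quantities:
H(X) = 0.9403, H(Y) = 1.4926, H(X,Y) = 2.3527
H(X|Y) = 0.8601, H(Y|X) = 1.4125

Verification:
H(X) - H(X|Y) = 0.9403 - 0.8601 = 0.0802
H(Y) - H(Y|X) = 1.4926 - 1.4125 = 0.0802
H(X) + H(Y) - H(X,Y) = 0.9403 + 1.4926 - 2.3527 = 0.0802

All forms give I(X;Y) = 0.0802 bits. ✓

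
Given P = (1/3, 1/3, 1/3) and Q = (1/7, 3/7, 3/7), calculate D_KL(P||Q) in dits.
0.0499 dits

KL divergence: D_KL(P||Q) = Σ p(x) log(p(x)/q(x))

Computing term by term:
  x=0: 1/3 × log_10[(1/3)/(1/7)] = 1/3 × 0.3680 = 0.1227
  x=1: 1/3 × log_10[(1/3)/(3/7)] = 1/3 × -0.1091 = -0.0364
  x=2: 1/3 × log_10[(1/3)/(3/7)] = 1/3 × -0.1091 = -0.0364

D_KL(P||Q) = 0.0499 dits

Note: KL divergence is always non-negative and equals 0 iff P = Q.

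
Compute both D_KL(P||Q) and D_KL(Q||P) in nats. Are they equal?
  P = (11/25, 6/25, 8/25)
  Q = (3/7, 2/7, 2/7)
D_KL(P||Q) = 0.0060, D_KL(Q||P) = 0.0062

KL divergence is not symmetric: D_KL(P||Q) ≠ D_KL(Q||P) in general.

D_KL(P||Q) = 0.0060 nats
D_KL(Q||P) = 0.0062 nats

No, they are not equal!

This asymmetry is why KL divergence is not a true distance metric.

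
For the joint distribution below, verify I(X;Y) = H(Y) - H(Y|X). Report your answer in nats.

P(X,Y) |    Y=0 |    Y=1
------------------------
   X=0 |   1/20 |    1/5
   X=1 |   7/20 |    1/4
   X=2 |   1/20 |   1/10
I(X;Y) = 0.0600 nats

Mutual information has multiple equivalent forms:
- I(X;Y) = H(X) - H(X|Y)
- I(X;Y) = H(Y) - H(Y|X)
- I(X;Y) = H(X) + H(Y) - H(X,Y)

Computing all quantities:
H(X) = 0.9376, H(Y) = 0.6881, H(X,Y) = 1.5657
H(X|Y) = 0.8776, H(Y|X) = 0.6281

Verification:
H(X) - H(X|Y) = 0.9376 - 0.8776 = 0.0600
H(Y) - H(Y|X) = 0.6881 - 0.6281 = 0.0600
H(X) + H(Y) - H(X,Y) = 0.9376 + 0.6881 - 1.5657 = 0.0600

All forms give I(X;Y) = 0.0600 nats. ✓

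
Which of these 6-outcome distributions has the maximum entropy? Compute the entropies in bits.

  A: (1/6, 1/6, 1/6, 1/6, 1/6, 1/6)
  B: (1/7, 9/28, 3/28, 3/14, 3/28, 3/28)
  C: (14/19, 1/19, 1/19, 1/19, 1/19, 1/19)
A

For a discrete distribution over n outcomes, entropy is maximized by the uniform distribution.

Computing entropies:
H(A) = 2.5850 bits
H(B) = 2.4394 bits
H(C) = 1.4425 bits

The uniform distribution (where all probabilities equal 1/6) achieves the maximum entropy of log_2(6) = 2.5850 bits.

Distribution A has the highest entropy.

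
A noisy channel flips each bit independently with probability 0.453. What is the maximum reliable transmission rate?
0.0064 bits

For a binary symmetric channel (BSC) with error probability p:
Capacity C = 1 - H(p) bits per symbol

where H(p) = -p log₂(p) - (1-p) log₂(1-p) is the binary entropy function.

H(0.453) = 0.9936 bits
C = 1 - 0.9936 = 0.0064 bits per symbol

This means we can reliably transmit up to 0.0064 bits of information per channel use.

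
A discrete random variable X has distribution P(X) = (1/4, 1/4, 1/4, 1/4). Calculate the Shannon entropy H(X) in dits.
0.6021 dits

Shannon entropy is H(X) = -Σ p(x) log p(x).

For P = (1/4, 1/4, 1/4, 1/4):
H = -1/4 × log_10(1/4) -1/4 × log_10(1/4) -1/4 × log_10(1/4) -1/4 × log_10(1/4)
H = 0.6021 dits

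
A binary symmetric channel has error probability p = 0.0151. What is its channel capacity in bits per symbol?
0.8870 bits

For a binary symmetric channel (BSC) with error probability p:
Capacity C = 1 - H(p) bits per symbol

where H(p) = -p log₂(p) - (1-p) log₂(1-p) is the binary entropy function.

H(0.0151) = 0.1130 bits
C = 1 - 0.1130 = 0.8870 bits per symbol

This means we can reliably transmit up to 0.8870 bits of information per channel use.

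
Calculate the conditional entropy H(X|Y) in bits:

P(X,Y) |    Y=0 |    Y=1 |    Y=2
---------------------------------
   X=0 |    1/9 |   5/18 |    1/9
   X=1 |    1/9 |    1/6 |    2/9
0.9525 bits

Using the chain rule: H(X|Y) = H(X,Y) - H(Y)

First, compute H(X,Y) = 2.4830 bits

Marginal P(Y) = (2/9, 4/9, 1/3)
H(Y) = 1.5305 bits

H(X|Y) = H(X,Y) - H(Y) = 2.4830 - 1.5305 = 0.9525 bits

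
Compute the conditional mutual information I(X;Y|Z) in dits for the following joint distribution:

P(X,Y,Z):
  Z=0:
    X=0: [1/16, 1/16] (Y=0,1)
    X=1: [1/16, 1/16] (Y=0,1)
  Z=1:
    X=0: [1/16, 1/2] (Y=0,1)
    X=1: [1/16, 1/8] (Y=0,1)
0.0097 dits

Conditional mutual information: I(X;Y|Z) = H(X|Z) + H(Y|Z) - H(X,Y|Z)

H(Z) = 0.2442
H(X,Z) = 0.5026 → H(X|Z) = 0.2584
H(Y,Z) = 0.4662 → H(Y|Z) = 0.2220
H(X,Y,Z) = 0.7149 → H(X,Y|Z) = 0.4707

I(X;Y|Z) = 0.2584 + 0.2220 - 0.4707 = 0.0097 dits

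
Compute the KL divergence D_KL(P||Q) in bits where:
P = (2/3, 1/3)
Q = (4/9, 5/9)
0.1443 bits

KL divergence: D_KL(P||Q) = Σ p(x) log(p(x)/q(x))

Computing term by term:
  x=0: 2/3 × log_2[(2/3)/(4/9)] = 2/3 × 0.5850 = 0.3900
  x=1: 1/3 × log_2[(1/3)/(5/9)] = 1/3 × -0.7370 = -0.2457

D_KL(P||Q) = 0.1443 bits

Note: KL divergence is always non-negative and equals 0 iff P = Q.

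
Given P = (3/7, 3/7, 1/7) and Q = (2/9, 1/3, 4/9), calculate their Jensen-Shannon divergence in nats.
0.0603 nats

Jensen-Shannon divergence is:
JSD(P||Q) = 0.5 × D_KL(P||M) + 0.5 × D_KL(Q||M)
where M = 0.5 × (P + Q) is the mixture distribution.

M = 0.5 × (3/7, 3/7, 1/7) + 0.5 × (2/9, 1/3, 4/9) = (0.325397, 8/21, 0.293651)

D_KL(P||M) = 0.0656 nats
D_KL(Q||M) = 0.0549 nats

JSD(P||Q) = 0.5 × 0.0656 + 0.5 × 0.0549 = 0.0603 nats

Unlike KL divergence, JSD is symmetric and bounded: 0 ≤ JSD ≤ log(2).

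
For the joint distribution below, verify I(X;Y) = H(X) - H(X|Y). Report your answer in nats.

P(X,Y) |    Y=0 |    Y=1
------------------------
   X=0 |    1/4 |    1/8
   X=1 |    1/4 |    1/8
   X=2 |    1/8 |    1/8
I(X;Y) = 0.0109 nats

Mutual information has multiple equivalent forms:
- I(X;Y) = H(X) - H(X|Y)
- I(X;Y) = H(Y) - H(Y|X)
- I(X;Y) = H(X) + H(Y) - H(X,Y)

Computing all quantities:
H(X) = 1.0822, H(Y) = 0.6616, H(X,Y) = 1.7329
H(X|Y) = 1.0713, H(Y|X) = 0.6507

Verification:
H(X) - H(X|Y) = 1.0822 - 1.0713 = 0.0109
H(Y) - H(Y|X) = 0.6616 - 0.6507 = 0.0109
H(X) + H(Y) - H(X,Y) = 1.0822 + 0.6616 - 1.7329 = 0.0109

All forms give I(X;Y) = 0.0109 nats. ✓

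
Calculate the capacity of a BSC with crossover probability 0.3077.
0.1095 bits

For a binary symmetric channel (BSC) with error probability p:
Capacity C = 1 - H(p) bits per symbol

where H(p) = -p log₂(p) - (1-p) log₂(1-p) is the binary entropy function.

H(0.3077) = 0.8905 bits
C = 1 - 0.8905 = 0.1095 bits per symbol

This means we can reliably transmit up to 0.1095 bits of information per channel use.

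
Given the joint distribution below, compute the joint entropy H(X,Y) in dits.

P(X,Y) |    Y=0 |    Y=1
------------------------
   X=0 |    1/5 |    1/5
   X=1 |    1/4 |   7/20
0.5897 dits

Joint entropy is H(X,Y) = -Σ_{x,y} p(x,y) log p(x,y).

Summing over all non-zero entries:
H(X,Y) = -[1/5·log_10(1/5) + 1/5·log_10(1/5) + 1/4·log_10(1/4) + 7/20·log_10(7/20)]
H(X,Y) = 0.5897 dits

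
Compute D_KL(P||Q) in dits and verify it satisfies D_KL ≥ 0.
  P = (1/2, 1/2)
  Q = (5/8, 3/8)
0.0140 dits

KL divergence satisfies the Gibbs inequality: D_KL(P||Q) ≥ 0 for all distributions P, Q.

D_KL(P||Q) = Σ p(x) log(p(x)/q(x))
Term by term:
  x=0: 1/2 × log_10[(1/2)/(5/8)] = -0.0485
  x=1: 1/2 × log_10[(1/2)/(3/8)] = 0.0625
D_KL(P||Q) = 0.0140 dits

D_KL(P||Q) = 0.0140 ≥ 0 ✓

This non-negativity is a fundamental property: relative entropy cannot be negative because it measures how different Q is from P.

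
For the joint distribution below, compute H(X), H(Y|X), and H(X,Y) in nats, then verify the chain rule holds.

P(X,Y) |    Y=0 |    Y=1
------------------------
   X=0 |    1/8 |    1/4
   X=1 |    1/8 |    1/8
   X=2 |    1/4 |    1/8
H(X,Y) = 1.7329, H(X) = 1.0822, H(Y|X) = 0.6507 (all in nats)

Chain rule: H(X,Y) = H(X) + H(Y|X)

Left side — joint entropy directly:
H(X,Y) = -Σ p(x,y) log p(x,y) = 1.7329 nats

Right side — compute H(Y|X) from the conditional distributions:
P(X) = (3/8, 1/4, 3/8), so H(X) = 1.0822 nats
H(Y|X) = Σ_x P(X=x) · H(Y|X=x):
  P(Y|X=0) = (1/3, 2/3), H(Y|X=0) = 0.6365, weight P(X=0) = 3/8
  P(Y|X=1) = (1/2, 1/2), H(Y|X=1) = 0.6931, weight P(X=1) = 1/4
  P(Y|X=2) = (2/3, 1/3), H(Y|X=2) = 0.6365, weight P(X=2) = 3/8
H(Y|X) = 0.6507 nats

H(X) + H(Y|X) = 1.0822 + 0.6507 = 1.7329 nats

Both sides equal 1.7329 nats. ✓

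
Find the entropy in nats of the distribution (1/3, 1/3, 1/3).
1.0986 nats

Shannon entropy is H(X) = -Σ p(x) log p(x).

For P = (1/3, 1/3, 1/3):
H = -1/3 × log_e(1/3) -1/3 × log_e(1/3) -1/3 × log_e(1/3)
H = 1.0986 nats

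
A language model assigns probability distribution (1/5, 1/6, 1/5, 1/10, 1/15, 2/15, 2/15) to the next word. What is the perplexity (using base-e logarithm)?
6.6227

Perplexity is e^H (or exp(H) for natural log).

First, H = -Σ p log p = 1.8905 nats
Perplexity = e^1.8905 = 6.6227

Interpretation: The model's uncertainty is equivalent to choosing uniformly among 6.6 options.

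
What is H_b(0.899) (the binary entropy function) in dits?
0.1421 dits

The binary entropy function is:
H(p) = -p log(p) - (1-p) log(1-p)

H(0.899) = -0.899 × log_10(0.899) - 0.101 × log_10(0.101)
H(0.899) = 0.1421 dits

Note: Binary entropy is maximized at p=0.5 (H=1 bit) and minimized at p=0 or p=1 (H=0).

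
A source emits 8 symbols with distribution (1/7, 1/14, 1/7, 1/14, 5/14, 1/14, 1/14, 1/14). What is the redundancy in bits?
0.3076 bits

Redundancy measures how far a source is from maximum entropy:
R = H_max - H(X)

Maximum entropy for 8 symbols: H_max = log_2(8) = 3.0000 bits
Actual entropy: H(X) = 2.6924 bits
Redundancy: R = 3.0000 - 2.6924 = 0.3076 bits

This redundancy represents potential for compression: the source could be compressed by 0.3076 bits per symbol.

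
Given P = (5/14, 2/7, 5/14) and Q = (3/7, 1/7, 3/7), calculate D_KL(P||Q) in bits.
0.0978 bits

KL divergence: D_KL(P||Q) = Σ p(x) log(p(x)/q(x))

Computing term by term:
  x=0: 5/14 × log_2[(5/14)/(3/7)] = 5/14 × -0.2630 = -0.0939
  x=1: 2/7 × log_2[(2/7)/(1/7)] = 2/7 × 1.0000 = 0.2857
  x=2: 5/14 × log_2[(5/14)/(3/7)] = 5/14 × -0.2630 = -0.0939

D_KL(P||Q) = 0.0978 bits

Note: KL divergence is always non-negative and equals 0 iff P = Q.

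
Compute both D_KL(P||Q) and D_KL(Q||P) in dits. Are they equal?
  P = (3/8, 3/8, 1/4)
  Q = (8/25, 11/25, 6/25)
D_KL(P||Q) = 0.0042, D_KL(Q||P) = 0.0042

KL divergence is not symmetric: D_KL(P||Q) ≠ D_KL(Q||P) in general.

D_KL(P||Q) = 0.0042 dits
D_KL(Q||P) = 0.0042 dits

In this case they happen to be equal (to 4 decimal places).

This asymmetry is why KL divergence is not a true distance metric.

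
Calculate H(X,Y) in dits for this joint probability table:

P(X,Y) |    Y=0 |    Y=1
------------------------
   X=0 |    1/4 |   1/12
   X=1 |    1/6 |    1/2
0.5207 dits

Joint entropy is H(X,Y) = -Σ_{x,y} p(x,y) log p(x,y).

Summing over all non-zero entries:
H(X,Y) = -[1/4·log_10(1/4) + 1/12·log_10(1/12) + 1/6·log_10(1/6) + 1/2·log_10(1/2)]
H(X,Y) = 0.5207 dits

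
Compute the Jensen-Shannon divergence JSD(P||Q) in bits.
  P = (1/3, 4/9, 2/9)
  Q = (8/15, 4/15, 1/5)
0.0334 bits

Jensen-Shannon divergence is:
JSD(P||Q) = 0.5 × D_KL(P||M) + 0.5 × D_KL(Q||M)
where M = 0.5 × (P + Q) is the mixture distribution.

M = 0.5 × (1/3, 4/9, 2/9) + 0.5 × (8/15, 4/15, 1/5) = (13/30, 0.355556, 0.211111)

D_KL(P||M) = 0.0334 bits
D_KL(Q||M) = 0.0335 bits

JSD(P||Q) = 0.5 × 0.0334 + 0.5 × 0.0335 = 0.0334 bits

Unlike KL divergence, JSD is symmetric and bounded: 0 ≤ JSD ≤ log(2).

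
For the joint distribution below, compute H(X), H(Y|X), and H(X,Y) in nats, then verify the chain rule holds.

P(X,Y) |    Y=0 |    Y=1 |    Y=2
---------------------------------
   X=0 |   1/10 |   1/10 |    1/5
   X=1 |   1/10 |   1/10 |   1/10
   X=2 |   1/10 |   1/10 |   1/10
H(X,Y) = 2.1640, H(X) = 1.0889, H(Y|X) = 1.0751 (all in nats)

Chain rule: H(X,Y) = H(X) + H(Y|X)

Left side — joint entropy directly:
H(X,Y) = -Σ p(x,y) log p(x,y) = 2.1640 nats

Right side — compute H(Y|X) from the conditional distributions:
P(X) = (2/5, 3/10, 3/10), so H(X) = 1.0889 nats
H(Y|X) = Σ_x P(X=x) · H(Y|X=x):
  P(Y|X=0) = (1/4, 1/4, 1/2), H(Y|X=0) = 1.0397, weight P(X=0) = 2/5
  P(Y|X=1) = (1/3, 1/3, 1/3), H(Y|X=1) = 1.0986, weight P(X=1) = 3/10
  P(Y|X=2) = (1/3, 1/3, 1/3), H(Y|X=2) = 1.0986, weight P(X=2) = 3/10
H(Y|X) = 1.0751 nats

H(X) + H(Y|X) = 1.0889 + 1.0751 = 2.1640 nats

Both sides equal 2.1640 nats. ✓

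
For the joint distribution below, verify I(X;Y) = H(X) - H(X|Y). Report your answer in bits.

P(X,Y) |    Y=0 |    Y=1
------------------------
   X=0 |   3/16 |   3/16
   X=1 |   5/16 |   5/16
I(X;Y) = 0.0000 bits

Mutual information has multiple equivalent forms:
- I(X;Y) = H(X) - H(X|Y)
- I(X;Y) = H(Y) - H(Y|X)
- I(X;Y) = H(X) + H(Y) - H(X,Y)

Computing all quantities:
H(X) = 0.9544, H(Y) = 1.0000, H(X,Y) = 1.9544
H(X|Y) = 0.9544, H(Y|X) = 1.0000

Verification:
H(X) - H(X|Y) = 0.9544 - 0.9544 = 0.0000
H(Y) - H(Y|X) = 1.0000 - 1.0000 = 0.0000
H(X) + H(Y) - H(X,Y) = 0.9544 + 1.0000 - 1.9544 = 0.0000

All forms give I(X;Y) = 0.0000 bits. ✓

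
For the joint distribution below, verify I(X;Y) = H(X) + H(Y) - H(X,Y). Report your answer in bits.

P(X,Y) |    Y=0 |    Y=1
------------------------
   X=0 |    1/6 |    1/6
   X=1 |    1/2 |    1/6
I(X;Y) = 0.0441 bits

Mutual information has multiple equivalent forms:
- I(X;Y) = H(X) - H(X|Y)
- I(X;Y) = H(Y) - H(Y|X)
- I(X;Y) = H(X) + H(Y) - H(X,Y)

Computing all quantities:
H(X) = 0.9183, H(Y) = 0.9183, H(X,Y) = 1.7925
H(X|Y) = 0.8742, H(Y|X) = 0.8742

Verification:
H(X) - H(X|Y) = 0.9183 - 0.8742 = 0.0441
H(Y) - H(Y|X) = 0.9183 - 0.8742 = 0.0441
H(X) + H(Y) - H(X,Y) = 0.9183 + 0.9183 - 1.7925 = 0.0441

All forms give I(X;Y) = 0.0441 bits. ✓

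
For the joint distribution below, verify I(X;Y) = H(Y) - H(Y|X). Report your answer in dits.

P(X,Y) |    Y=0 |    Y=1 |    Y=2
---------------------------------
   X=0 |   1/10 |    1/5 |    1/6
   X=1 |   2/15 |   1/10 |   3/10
I(X;Y) = 0.0158 dits

Mutual information has multiple equivalent forms:
- I(X;Y) = H(X) - H(X|Y)
- I(X;Y) = H(Y) - H(Y|X)
- I(X;Y) = H(X) + H(Y) - H(X,Y)

Computing all quantities:
H(X) = 0.3001, H(Y) = 0.4588, H(X,Y) = 0.7430
H(X|Y) = 0.2842, H(Y|X) = 0.4430

Verification:
H(X) - H(X|Y) = 0.3001 - 0.2842 = 0.0158
H(Y) - H(Y|X) = 0.4588 - 0.4430 = 0.0158
H(X) + H(Y) - H(X,Y) = 0.3001 + 0.4588 - 0.7430 = 0.0158

All forms give I(X;Y) = 0.0158 dits. ✓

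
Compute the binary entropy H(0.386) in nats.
0.6669 nats

The binary entropy function is:
H(p) = -p log(p) - (1-p) log(1-p)

H(0.386) = -0.386 × log_e(0.386) - 0.614 × log_e(0.614)
H(0.386) = 0.6669 nats

Note: Binary entropy is maximized at p=0.5 (H=1 bit) and minimized at p=0 or p=1 (H=0).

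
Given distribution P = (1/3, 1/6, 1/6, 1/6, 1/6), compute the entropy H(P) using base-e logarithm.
1.5607 nats

Shannon entropy is H(X) = -Σ p(x) log p(x).

For P = (1/3, 1/6, 1/6, 1/6, 1/6):
H = -1/3 × log_e(1/3) -1/6 × log_e(1/6) -1/6 × log_e(1/6) -1/6 × log_e(1/6) -1/6 × log_e(1/6)
H = 1.5607 nats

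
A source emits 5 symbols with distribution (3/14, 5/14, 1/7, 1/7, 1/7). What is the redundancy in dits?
0.0337 dits

Redundancy measures how far a source is from maximum entropy:
R = H_max - H(X)

Maximum entropy for 5 symbols: H_max = log_10(5) = 0.6990 dits
Actual entropy: H(X) = 0.6652 dits
Redundancy: R = 0.6990 - 0.6652 = 0.0337 dits

This redundancy represents potential for compression: the source could be compressed by 0.0337 dits per symbol.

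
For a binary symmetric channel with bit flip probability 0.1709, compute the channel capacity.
0.3402 bits

For a binary symmetric channel (BSC) with error probability p:
Capacity C = 1 - H(p) bits per symbol

where H(p) = -p log₂(p) - (1-p) log₂(1-p) is the binary entropy function.

H(0.1709) = 0.6598 bits
C = 1 - 0.6598 = 0.3402 bits per symbol

This means we can reliably transmit up to 0.3402 bits of information per channel use.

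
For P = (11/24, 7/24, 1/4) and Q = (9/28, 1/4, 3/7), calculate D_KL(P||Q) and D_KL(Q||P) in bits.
D_KL(P||Q) = 0.1051, D_KL(Q||P) = 0.1131

KL divergence is not symmetric: D_KL(P||Q) ≠ D_KL(Q||P) in general.

D_KL(P||Q) = 0.1051 bits
D_KL(Q||P) = 0.1131 bits

No, they are not equal!

This asymmetry is why KL divergence is not a true distance metric.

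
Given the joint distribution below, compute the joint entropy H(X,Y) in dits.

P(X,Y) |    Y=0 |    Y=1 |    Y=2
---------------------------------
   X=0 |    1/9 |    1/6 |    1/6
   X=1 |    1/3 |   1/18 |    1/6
0.7239 dits

Joint entropy is H(X,Y) = -Σ_{x,y} p(x,y) log p(x,y).

Summing over all non-zero entries:
H(X,Y) = -[1/9·log_10(1/9) + 1/6·log_10(1/6) + 1/6·log_10(1/6) + 1/3·log_10(1/3) + 1/18·log_10(1/18) + 1/6·log_10(1/6)]
H(X,Y) = 0.7239 dits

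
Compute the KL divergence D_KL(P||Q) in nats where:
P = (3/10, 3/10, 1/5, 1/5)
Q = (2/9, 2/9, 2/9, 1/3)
0.0568 nats

KL divergence: D_KL(P||Q) = Σ p(x) log(p(x)/q(x))

Computing term by term:
  x=0: 3/10 × log_e[(3/10)/(2/9)] = 3/10 × 0.3001 = 0.0900
  x=1: 3/10 × log_e[(3/10)/(2/9)] = 3/10 × 0.3001 = 0.0900
  x=2: 1/5 × log_e[(1/5)/(2/9)] = 1/5 × -0.1054 = -0.0211
  x=3: 1/5 × log_e[(1/5)/(1/3)] = 1/5 × -0.5108 = -0.1022

D_KL(P||Q) = 0.0568 nats

Note: KL divergence is always non-negative and equals 0 iff P = Q.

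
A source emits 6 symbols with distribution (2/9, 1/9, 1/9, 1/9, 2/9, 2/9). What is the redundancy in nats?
0.0566 nats

Redundancy measures how far a source is from maximum entropy:
R = H_max - H(X)

Maximum entropy for 6 symbols: H_max = log_e(6) = 1.7918 nats
Actual entropy: H(X) = 1.7351 nats
Redundancy: R = 1.7918 - 1.7351 = 0.0566 nats

This redundancy represents potential for compression: the source could be compressed by 0.0566 nats per symbol.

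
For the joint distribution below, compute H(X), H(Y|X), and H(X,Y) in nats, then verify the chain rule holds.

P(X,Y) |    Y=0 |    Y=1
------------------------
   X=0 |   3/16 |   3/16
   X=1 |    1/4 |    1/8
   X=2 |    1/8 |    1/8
H(X,Y) = 1.7541, H(X) = 1.0822, H(Y|X) = 0.6719 (all in nats)

Chain rule: H(X,Y) = H(X) + H(Y|X)

Left side — joint entropy directly:
H(X,Y) = -Σ p(x,y) log p(x,y) = 1.7541 nats

Right side — compute H(Y|X) from the conditional distributions:
P(X) = (3/8, 3/8, 1/4), so H(X) = 1.0822 nats
H(Y|X) = Σ_x P(X=x) · H(Y|X=x):
  P(Y|X=0) = (1/2, 1/2), H(Y|X=0) = 0.6931, weight P(X=0) = 3/8
  P(Y|X=1) = (2/3, 1/3), H(Y|X=1) = 0.6365, weight P(X=1) = 3/8
  P(Y|X=2) = (1/2, 1/2), H(Y|X=2) = 0.6931, weight P(X=2) = 1/4
H(Y|X) = 0.6719 nats

H(X) + H(Y|X) = 1.0822 + 0.6719 = 1.7541 nats

Both sides equal 1.7541 nats. ✓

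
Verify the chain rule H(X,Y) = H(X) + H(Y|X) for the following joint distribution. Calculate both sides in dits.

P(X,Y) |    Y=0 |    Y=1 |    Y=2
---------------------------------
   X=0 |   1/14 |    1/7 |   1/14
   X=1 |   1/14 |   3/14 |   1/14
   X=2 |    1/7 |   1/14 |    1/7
H(X,Y) = 0.9149, H(X) = 0.4748, H(Y|X) = 0.4400 (all in dits)

Chain rule: H(X,Y) = H(X) + H(Y|X)

Left side — joint entropy directly:
H(X,Y) = -Σ p(x,y) log p(x,y) = 0.9149 dits

Right side — compute H(Y|X) from the conditional distributions:
P(X) = (2/7, 5/14, 5/14), so H(X) = 0.4748 dits
H(Y|X) = Σ_x P(X=x) · H(Y|X=x):
  P(Y|X=0) = (1/4, 1/2, 1/4), H(Y|X=0) = 0.4515, weight P(X=0) = 2/7
  P(Y|X=1) = (1/5, 3/5, 1/5), H(Y|X=1) = 0.4127, weight P(X=1) = 5/14
  P(Y|X=2) = (2/5, 1/5, 2/5), H(Y|X=2) = 0.4581, weight P(X=2) = 5/14
H(Y|X) = 0.4400 dits

H(X) + H(Y|X) = 0.4748 + 0.4400 = 0.9149 dits

Both sides equal 0.9149 dits. ✓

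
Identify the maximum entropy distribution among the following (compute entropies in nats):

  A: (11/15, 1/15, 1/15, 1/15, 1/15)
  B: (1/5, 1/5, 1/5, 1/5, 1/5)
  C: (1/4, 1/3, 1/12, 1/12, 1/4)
B

For a discrete distribution over n outcomes, entropy is maximized by the uniform distribution.

Computing entropies:
H(A) = 0.9496 nats
H(B) = 1.6094 nats
H(C) = 1.4735 nats

The uniform distribution (where all probabilities equal 1/5) achieves the maximum entropy of log_e(5) = 1.6094 nats.

Distribution B has the highest entropy.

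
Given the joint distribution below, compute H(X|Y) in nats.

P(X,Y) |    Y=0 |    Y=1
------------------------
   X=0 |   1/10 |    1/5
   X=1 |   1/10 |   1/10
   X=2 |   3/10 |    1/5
1.0026 nats

Using the chain rule: H(X|Y) = H(X,Y) - H(Y)

First, compute H(X,Y) = 1.6957 nats

Marginal P(Y) = (1/2, 1/2)
H(Y) = 0.6931 nats

H(X|Y) = H(X,Y) - H(Y) = 1.6957 - 0.6931 = 1.0026 nats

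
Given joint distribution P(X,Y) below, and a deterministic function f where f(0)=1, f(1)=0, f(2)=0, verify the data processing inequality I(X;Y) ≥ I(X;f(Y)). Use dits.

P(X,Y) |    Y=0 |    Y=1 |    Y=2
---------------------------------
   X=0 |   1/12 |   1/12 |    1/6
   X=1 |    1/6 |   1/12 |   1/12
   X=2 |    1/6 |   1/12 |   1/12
I(X;Y) = 0.0164, I(X;f(Y)) = 0.0129, inequality holds: 0.0164 ≥ 0.0129

Data Processing Inequality: For any Markov chain X → Y → Z, we have I(X;Y) ≥ I(X;Z).

Here Z = f(Y) is a deterministic function of Y, forming X → Y → Z.

Original I(X;Y) = 0.0164 dits

After applying f:
P(X,Z) where Z=f(Y):
- P(X,Z=0) = P(X,Y=1) + P(X,Y=2)
- P(X,Z=1) = P(X,Y=0)

I(X;Z) = I(X;f(Y)) = 0.0129 dits

Verification: 0.0164 ≥ 0.0129 ✓

Information cannot be created by processing; the function f can only lose information about X.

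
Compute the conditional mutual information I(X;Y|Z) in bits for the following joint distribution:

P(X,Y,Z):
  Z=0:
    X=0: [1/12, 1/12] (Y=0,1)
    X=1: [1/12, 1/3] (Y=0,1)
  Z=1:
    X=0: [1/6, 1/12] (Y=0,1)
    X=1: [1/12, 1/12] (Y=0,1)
0.0443 bits

Conditional mutual information: I(X;Y|Z) = H(X|Z) + H(Y|Z) - H(X,Y|Z)

H(Z) = 0.9799
H(X,Z) = 1.8879 → H(X|Z) = 0.9080
H(Y,Z) = 1.8879 → H(Y|Z) = 0.9080
H(X,Y,Z) = 2.7516 → H(X,Y|Z) = 1.7718

I(X;Y|Z) = 0.9080 + 0.9080 - 1.7718 = 0.0443 bits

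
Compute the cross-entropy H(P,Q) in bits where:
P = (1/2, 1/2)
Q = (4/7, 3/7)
1.0149 bits

Cross-entropy: H(P,Q) = -Σ p(x) log q(x)

Alternatively: H(P,Q) = H(P) + D_KL(P||Q)
H(P) = 1.0000 bits
D_KL(P||Q) = 0.0149 bits

H(P,Q) = 1.0000 + 0.0149 = 1.0149 bits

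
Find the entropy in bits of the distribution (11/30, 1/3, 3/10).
1.5801 bits

Shannon entropy is H(X) = -Σ p(x) log p(x).

For P = (11/30, 1/3, 3/10):
H = -11/30 × log_2(11/30) -1/3 × log_2(1/3) -3/10 × log_2(3/10)
H = 1.5801 bits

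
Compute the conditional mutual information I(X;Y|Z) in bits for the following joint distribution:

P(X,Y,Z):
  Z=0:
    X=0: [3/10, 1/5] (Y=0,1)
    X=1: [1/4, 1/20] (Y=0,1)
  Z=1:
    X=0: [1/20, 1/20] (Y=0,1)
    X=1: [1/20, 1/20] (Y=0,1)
0.0363 bits

Conditional mutual information: I(X;Y|Z) = H(X|Z) + H(Y|Z) - H(X,Y|Z)

H(Z) = 0.7219
H(X,Z) = 1.6855 → H(X|Z) = 0.9635
H(Y,Z) = 1.6388 → H(Y|Z) = 0.9168
H(X,Y,Z) = 2.5660 → H(X,Y|Z) = 1.8440

I(X;Y|Z) = 0.9635 + 0.9168 - 1.8440 = 0.0363 bits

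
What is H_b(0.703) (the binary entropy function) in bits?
0.8776 bits

The binary entropy function is:
H(p) = -p log(p) - (1-p) log(1-p)

H(0.703) = -0.703 × log_2(0.703) - 0.297 × log_2(0.297)
H(0.703) = 0.8776 bits

Note: Binary entropy is maximized at p=0.5 (H=1 bit) and minimized at p=0 or p=1 (H=0).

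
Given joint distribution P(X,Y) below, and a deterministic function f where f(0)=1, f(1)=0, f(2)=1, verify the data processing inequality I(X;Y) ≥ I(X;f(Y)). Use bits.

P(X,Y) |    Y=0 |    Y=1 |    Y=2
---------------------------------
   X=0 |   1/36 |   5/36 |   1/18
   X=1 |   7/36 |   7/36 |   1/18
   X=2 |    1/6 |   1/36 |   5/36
I(X;Y) = 0.1998, I(X;f(Y)) = 0.1541, inequality holds: 0.1998 ≥ 0.1541

Data Processing Inequality: For any Markov chain X → Y → Z, we have I(X;Y) ≥ I(X;Z).

Here Z = f(Y) is a deterministic function of Y, forming X → Y → Z.

Original I(X;Y) = 0.1998 bits

After applying f:
P(X,Z) where Z=f(Y):
- P(X,Z=0) = P(X,Y=1)
- P(X,Z=1) = P(X,Y=0) + P(X,Y=2)

I(X;Z) = I(X;f(Y)) = 0.1541 bits

Verification: 0.1998 ≥ 0.1541 ✓

Information cannot be created by processing; the function f can only lose information about X.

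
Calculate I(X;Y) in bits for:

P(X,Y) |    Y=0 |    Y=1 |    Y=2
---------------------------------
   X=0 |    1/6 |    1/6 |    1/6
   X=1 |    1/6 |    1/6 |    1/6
0.0000 bits

Mutual information: I(X;Y) = H(X) + H(Y) - H(X,Y)

Marginals:
P(X) = (1/2, 1/2), H(X) = 1.0000 bits
P(Y) = (1/3, 1/3, 1/3), H(Y) = 1.5850 bits

Joint entropy: H(X,Y) = 2.5850 bits

I(X;Y) = 1.0000 + 1.5850 - 2.5850 = 0.0000 bits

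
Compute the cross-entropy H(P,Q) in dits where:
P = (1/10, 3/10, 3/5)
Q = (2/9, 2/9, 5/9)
0.4144 dits

Cross-entropy: H(P,Q) = -Σ p(x) log q(x)

Alternatively: H(P,Q) = H(P) + D_KL(P||Q)
H(P) = 0.3900 dits
D_KL(P||Q) = 0.0245 dits

H(P,Q) = 0.3900 + 0.0245 = 0.4144 dits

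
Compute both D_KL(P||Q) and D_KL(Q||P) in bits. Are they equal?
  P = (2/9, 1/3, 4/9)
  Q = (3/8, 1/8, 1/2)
D_KL(P||Q) = 0.2284, D_KL(Q||P) = 0.1912

KL divergence is not symmetric: D_KL(P||Q) ≠ D_KL(Q||P) in general.

D_KL(P||Q) = 0.2284 bits
D_KL(Q||P) = 0.1912 bits

No, they are not equal!

This asymmetry is why KL divergence is not a true distance metric.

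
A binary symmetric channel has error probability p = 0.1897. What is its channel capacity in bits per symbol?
0.2992 bits

For a binary symmetric channel (BSC) with error probability p:
Capacity C = 1 - H(p) bits per symbol

where H(p) = -p log₂(p) - (1-p) log₂(1-p) is the binary entropy function.

H(0.1897) = 0.7008 bits
C = 1 - 0.7008 = 0.2992 bits per symbol

This means we can reliably transmit up to 0.2992 bits of information per channel use.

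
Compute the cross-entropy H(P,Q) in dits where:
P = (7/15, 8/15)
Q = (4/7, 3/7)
0.3097 dits

Cross-entropy: H(P,Q) = -Σ p(x) log q(x)

Alternatively: H(P,Q) = H(P) + D_KL(P||Q)
H(P) = 0.3001 dits
D_KL(P||Q) = 0.0096 dits

H(P,Q) = 0.3001 + 0.0096 = 0.3097 dits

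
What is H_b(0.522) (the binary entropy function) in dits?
0.3006 dits

The binary entropy function is:
H(p) = -p log(p) - (1-p) log(1-p)

H(0.522) = -0.522 × log_10(0.522) - 0.478 × log_10(0.478)
H(0.522) = 0.3006 dits

Note: Binary entropy is maximized at p=0.5 (H=1 bit) and minimized at p=0 or p=1 (H=0).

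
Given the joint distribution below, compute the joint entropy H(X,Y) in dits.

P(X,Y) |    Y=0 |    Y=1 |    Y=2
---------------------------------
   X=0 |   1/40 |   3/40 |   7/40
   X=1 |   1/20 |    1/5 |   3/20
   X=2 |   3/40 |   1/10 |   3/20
0.8933 dits

Joint entropy is H(X,Y) = -Σ_{x,y} p(x,y) log p(x,y).

Summing over all non-zero entries:
H(X,Y) = -[1/40·log_10(1/40) + 3/40·log_10(3/40) + 7/40·log_10(7/40) + 1/20·log_10(1/20) + 1/5·log_10(1/5) + 3/20·log_10(3/20) + 3/40·log_10(3/40) + 1/10·log_10(1/10) + 3/20·log_10(3/20)]
H(X,Y) = 0.8933 dits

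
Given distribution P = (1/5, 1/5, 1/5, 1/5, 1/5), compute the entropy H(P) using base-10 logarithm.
0.6990 dits

Shannon entropy is H(X) = -Σ p(x) log p(x).

For P = (1/5, 1/5, 1/5, 1/5, 1/5):
H = -1/5 × log_10(1/5) -1/5 × log_10(1/5) -1/5 × log_10(1/5) -1/5 × log_10(1/5) -1/5 × log_10(1/5)
H = 0.6990 dits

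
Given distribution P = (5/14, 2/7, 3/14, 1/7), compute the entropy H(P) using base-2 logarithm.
1.9242 bits

Shannon entropy is H(X) = -Σ p(x) log p(x).

For P = (5/14, 2/7, 3/14, 1/7):
H = -5/14 × log_2(5/14) -2/7 × log_2(2/7) -3/14 × log_2(3/14) -1/7 × log_2(1/7)
H = 1.9242 bits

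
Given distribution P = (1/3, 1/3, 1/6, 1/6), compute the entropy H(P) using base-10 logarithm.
0.5775 dits

Shannon entropy is H(X) = -Σ p(x) log p(x).

For P = (1/3, 1/3, 1/6, 1/6):
H = -1/3 × log_10(1/3) -1/3 × log_10(1/3) -1/6 × log_10(1/6) -1/6 × log_10(1/6)
H = 0.5775 dits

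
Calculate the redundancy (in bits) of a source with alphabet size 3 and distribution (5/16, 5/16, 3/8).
0.0055 bits

Redundancy measures how far a source is from maximum entropy:
R = H_max - H(X)

Maximum entropy for 3 symbols: H_max = log_2(3) = 1.5850 bits
Actual entropy: H(X) = 1.5794 bits
Redundancy: R = 1.5850 - 1.5794 = 0.0055 bits

This redundancy represents potential for compression: the source could be compressed by 0.0055 bits per symbol.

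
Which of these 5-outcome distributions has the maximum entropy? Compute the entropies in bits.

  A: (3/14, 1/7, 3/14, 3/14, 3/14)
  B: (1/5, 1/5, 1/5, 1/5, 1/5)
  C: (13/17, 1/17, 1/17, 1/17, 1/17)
B

For a discrete distribution over n outcomes, entropy is maximized by the uniform distribution.

Computing entropies:
H(A) = 2.3060 bits
H(B) = 2.3219 bits
H(C) = 1.2577 bits

The uniform distribution (where all probabilities equal 1/5) achieves the maximum entropy of log_2(5) = 2.3219 bits.

Distribution B has the highest entropy.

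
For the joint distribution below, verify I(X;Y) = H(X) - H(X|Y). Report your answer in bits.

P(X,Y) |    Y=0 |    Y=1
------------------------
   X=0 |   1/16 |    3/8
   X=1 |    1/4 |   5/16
I(X;Y) = 0.0797 bits

Mutual information has multiple equivalent forms:
- I(X;Y) = H(X) - H(X|Y)
- I(X;Y) = H(Y) - H(Y|X)
- I(X;Y) = H(X) + H(Y) - H(X,Y)

Computing all quantities:
H(X) = 0.9887, H(Y) = 0.8960, H(X,Y) = 1.8050
H(X|Y) = 0.9090, H(Y|X) = 0.8163

Verification:
H(X) - H(X|Y) = 0.9887 - 0.9090 = 0.0797
H(Y) - H(Y|X) = 0.8960 - 0.8163 = 0.0797
H(X) + H(Y) - H(X,Y) = 0.9887 + 0.8960 - 1.8050 = 0.0797

All forms give I(X;Y) = 0.0797 bits. ✓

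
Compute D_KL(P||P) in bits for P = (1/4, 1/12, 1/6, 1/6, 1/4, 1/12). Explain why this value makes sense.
0.0000 bits

KL divergence satisfies the Gibbs inequality: D_KL(P||Q) ≥ 0 for all distributions P, Q.

D_KL(P||Q) = Σ p(x) log(p(x)/q(x))
Each term is p(x) × log_2(p(x)/p(x)) = p(x) × log_2(1) = 0, so the sum is 0.
D_KL(P||Q) = 0.0000 bits

When P = Q, the KL divergence is exactly 0, as there is no 'divergence' between identical distributions.

This non-negativity is a fundamental property: relative entropy cannot be negative because it measures how different Q is from P.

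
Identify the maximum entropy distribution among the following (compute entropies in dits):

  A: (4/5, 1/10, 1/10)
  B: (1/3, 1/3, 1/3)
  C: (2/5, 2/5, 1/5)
B

For a discrete distribution over n outcomes, entropy is maximized by the uniform distribution.

Computing entropies:
H(A) = 0.2775 dits
H(B) = 0.4771 dits
H(C) = 0.4581 dits

The uniform distribution (where all probabilities equal 1/3) achieves the maximum entropy of log_10(3) = 0.4771 dits.

Distribution B has the highest entropy.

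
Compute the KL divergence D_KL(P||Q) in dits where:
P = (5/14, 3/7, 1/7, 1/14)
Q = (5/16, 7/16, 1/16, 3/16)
0.0382 dits

KL divergence: D_KL(P||Q) = Σ p(x) log(p(x)/q(x))

Computing term by term:
  x=0: 5/14 × log_10[(5/14)/(5/16)] = 5/14 × 0.0580 = 0.0207
  x=1: 3/7 × log_10[(3/7)/(7/16)] = 3/7 × -0.0090 = -0.0038
  x=2: 1/7 × log_10[(1/7)/(1/16)] = 1/7 × 0.3590 = 0.0513
  x=3: 1/14 × log_10[(1/14)/(3/16)] = 1/14 × -0.4191 = -0.0299

D_KL(P||Q) = 0.0382 dits

Note: KL divergence is always non-negative and equals 0 iff P = Q.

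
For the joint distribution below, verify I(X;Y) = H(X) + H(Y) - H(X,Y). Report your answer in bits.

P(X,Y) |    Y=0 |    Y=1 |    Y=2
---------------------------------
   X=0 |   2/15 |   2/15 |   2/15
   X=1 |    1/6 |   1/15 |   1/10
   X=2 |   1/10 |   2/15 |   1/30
I(X;Y) = 0.0616 bits

Mutual information has multiple equivalent forms:
- I(X;Y) = H(X) - H(X|Y)
- I(X;Y) = H(Y) - H(Y|X)
- I(X;Y) = H(X) + H(Y) - H(X,Y)

Computing all quantities:
H(X) = 1.5656, H(Y) = 1.5656, H(X,Y) = 3.0696
H(X|Y) = 1.5040, H(Y|X) = 1.5040

Verification:
H(X) - H(X|Y) = 1.5656 - 1.5040 = 0.0616
H(Y) - H(Y|X) = 1.5656 - 1.5040 = 0.0616
H(X) + H(Y) - H(X,Y) = 1.5656 + 1.5656 - 3.0696 = 0.0616

All forms give I(X;Y) = 0.0616 bits. ✓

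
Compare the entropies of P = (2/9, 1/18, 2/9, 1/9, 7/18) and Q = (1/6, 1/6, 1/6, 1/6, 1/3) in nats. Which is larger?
Q

Computing entropies in nats:
H(P) = 1.4405
H(Q) = 1.5607

Distribution Q has higher entropy.

Intuition: The distribution closer to uniform (more spread out) has higher entropy.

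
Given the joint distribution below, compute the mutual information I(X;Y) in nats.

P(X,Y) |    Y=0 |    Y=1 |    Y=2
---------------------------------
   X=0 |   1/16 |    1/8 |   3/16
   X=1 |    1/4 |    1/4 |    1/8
0.0562 nats

Mutual information: I(X;Y) = H(X) + H(Y) - H(X,Y)

Marginals:
P(X) = (3/8, 5/8), H(X) = 0.6616 nats
P(Y) = (5/16, 3/8, 5/16), H(Y) = 1.0948 nats

Joint entropy: H(X,Y) = 1.7002 nats

I(X;Y) = 0.6616 + 1.0948 - 1.7002 = 0.0562 nats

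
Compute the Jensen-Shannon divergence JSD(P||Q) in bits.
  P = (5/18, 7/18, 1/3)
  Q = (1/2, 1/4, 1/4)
0.0385 bits

Jensen-Shannon divergence is:
JSD(P||Q) = 0.5 × D_KL(P||M) + 0.5 × D_KL(Q||M)
where M = 0.5 × (P + Q) is the mixture distribution.

M = 0.5 × (5/18, 7/18, 1/3) + 0.5 × (1/2, 1/4, 1/4) = (7/18, 0.319444, 7/24)

D_KL(P||M) = 0.0397 bits
D_KL(Q||M) = 0.0373 bits

JSD(P||Q) = 0.5 × 0.0397 + 0.5 × 0.0373 = 0.0385 bits

Unlike KL divergence, JSD is symmetric and bounded: 0 ≤ JSD ≤ log(2).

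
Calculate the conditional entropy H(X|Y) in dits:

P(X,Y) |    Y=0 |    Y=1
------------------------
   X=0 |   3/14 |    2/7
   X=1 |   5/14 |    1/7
0.2827 dits

Using the chain rule: H(X|Y) = H(X,Y) - H(Y)

First, compute H(X,Y) = 0.5792 dits

Marginal P(Y) = (4/7, 3/7)
H(Y) = 0.2966 dits

H(X|Y) = H(X,Y) - H(Y) = 0.5792 - 0.2966 = 0.2827 dits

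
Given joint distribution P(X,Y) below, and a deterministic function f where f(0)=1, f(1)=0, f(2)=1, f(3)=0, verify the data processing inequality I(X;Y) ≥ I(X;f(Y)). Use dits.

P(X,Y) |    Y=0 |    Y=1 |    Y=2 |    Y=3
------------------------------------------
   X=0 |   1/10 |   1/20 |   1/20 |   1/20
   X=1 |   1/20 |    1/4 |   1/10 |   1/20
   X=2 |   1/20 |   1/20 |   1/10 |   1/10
I(X;Y) = 0.0472, I(X;f(Y)) = 0.0111, inequality holds: 0.0472 ≥ 0.0111

Data Processing Inequality: For any Markov chain X → Y → Z, we have I(X;Y) ≥ I(X;Z).

Here Z = f(Y) is a deterministic function of Y, forming X → Y → Z.

Original I(X;Y) = 0.0472 dits

After applying f:
P(X,Z) where Z=f(Y):
- P(X,Z=0) = P(X,Y=1) + P(X,Y=3)
- P(X,Z=1) = P(X,Y=0) + P(X,Y=2)

I(X;Z) = I(X;f(Y)) = 0.0111 dits

Verification: 0.0472 ≥ 0.0111 ✓

Information cannot be created by processing; the function f can only lose information about X.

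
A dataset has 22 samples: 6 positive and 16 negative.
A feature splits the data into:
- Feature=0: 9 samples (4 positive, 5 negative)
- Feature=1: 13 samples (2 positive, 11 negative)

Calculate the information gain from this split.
0.0739 bits

Information Gain = H(Y) - H(Y|Feature)

Before split:
P(positive) = 6/22 = 0.2727
H(Y) = 0.8454 bits

After split:
Feature=0: H = 0.9911 bits (weight = 9/22)
Feature=1: H = 0.6194 bits (weight = 13/22)
H(Y|Feature) = (9/22)×0.9911 + (13/22)×0.6194 = 0.7714 bits

Information Gain = 0.8454 - 0.7714 = 0.0739 bits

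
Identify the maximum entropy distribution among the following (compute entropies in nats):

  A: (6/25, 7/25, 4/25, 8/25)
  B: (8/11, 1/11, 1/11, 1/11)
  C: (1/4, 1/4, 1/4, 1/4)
C

For a discrete distribution over n outcomes, entropy is maximized by the uniform distribution.

Computing entropies:
H(A) = 1.3568 nats
H(B) = 0.8856 nats
H(C) = 1.3863 nats

The uniform distribution (where all probabilities equal 1/4) achieves the maximum entropy of log_e(4) = 1.3863 nats.

Distribution C has the highest entropy.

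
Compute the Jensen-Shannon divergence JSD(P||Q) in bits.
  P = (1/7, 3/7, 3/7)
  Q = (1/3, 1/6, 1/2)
0.0733 bits

Jensen-Shannon divergence is:
JSD(P||Q) = 0.5 × D_KL(P||M) + 0.5 × D_KL(Q||M)
where M = 0.5 × (P + Q) is the mixture distribution.

M = 0.5 × (1/7, 3/7, 3/7) + 0.5 × (1/3, 1/6, 1/2) = (5/21, 0.297619, 13/28)

D_KL(P||M) = 0.0707 bits
D_KL(Q||M) = 0.0758 bits

JSD(P||Q) = 0.5 × 0.0707 + 0.5 × 0.0758 = 0.0733 bits

Unlike KL divergence, JSD is symmetric and bounded: 0 ≤ JSD ≤ log(2).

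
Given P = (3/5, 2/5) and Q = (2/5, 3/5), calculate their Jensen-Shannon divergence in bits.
0.0290 bits

Jensen-Shannon divergence is:
JSD(P||Q) = 0.5 × D_KL(P||M) + 0.5 × D_KL(Q||M)
where M = 0.5 × (P + Q) is the mixture distribution.

M = 0.5 × (3/5, 2/5) + 0.5 × (2/5, 3/5) = (1/2, 1/2)

D_KL(P||M) = 0.0290 bits
D_KL(Q||M) = 0.0290 bits

JSD(P||Q) = 0.5 × 0.0290 + 0.5 × 0.0290 = 0.0290 bits

Unlike KL divergence, JSD is symmetric and bounded: 0 ≤ JSD ≤ log(2).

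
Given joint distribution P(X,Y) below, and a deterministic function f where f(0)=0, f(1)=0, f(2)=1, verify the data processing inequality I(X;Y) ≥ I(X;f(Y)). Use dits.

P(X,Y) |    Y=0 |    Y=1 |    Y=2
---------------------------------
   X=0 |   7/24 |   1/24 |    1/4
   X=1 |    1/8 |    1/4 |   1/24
I(X;Y) = 0.0805, I(X;f(Y)) = 0.0303, inequality holds: 0.0805 ≥ 0.0303

Data Processing Inequality: For any Markov chain X → Y → Z, we have I(X;Y) ≥ I(X;Z).

Here Z = f(Y) is a deterministic function of Y, forming X → Y → Z.

Original I(X;Y) = 0.0805 dits

After applying f:
P(X,Z) where Z=f(Y):
- P(X,Z=0) = P(X,Y=0) + P(X,Y=1)
- P(X,Z=1) = P(X,Y=2)

I(X;Z) = I(X;f(Y)) = 0.0303 dits

Verification: 0.0805 ≥ 0.0303 ✓

Information cannot be created by processing; the function f can only lose information about X.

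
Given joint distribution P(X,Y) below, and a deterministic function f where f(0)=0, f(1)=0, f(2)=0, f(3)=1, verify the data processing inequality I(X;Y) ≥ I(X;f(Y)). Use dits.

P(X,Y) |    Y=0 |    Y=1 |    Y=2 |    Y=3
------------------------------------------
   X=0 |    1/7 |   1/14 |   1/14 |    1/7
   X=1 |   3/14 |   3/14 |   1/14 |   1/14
I(X;Y) = 0.0202, I(X;f(Y)) = 0.0137, inequality holds: 0.0202 ≥ 0.0137

Data Processing Inequality: For any Markov chain X → Y → Z, we have I(X;Y) ≥ I(X;Z).

Here Z = f(Y) is a deterministic function of Y, forming X → Y → Z.

Original I(X;Y) = 0.0202 dits

After applying f:
P(X,Z) where Z=f(Y):
- P(X,Z=0) = P(X,Y=0) + P(X,Y=1) + P(X,Y=2)
- P(X,Z=1) = P(X,Y=3)

I(X;Z) = I(X;f(Y)) = 0.0137 dits

Verification: 0.0202 ≥ 0.0137 ✓

Information cannot be created by processing; the function f can only lose information about X.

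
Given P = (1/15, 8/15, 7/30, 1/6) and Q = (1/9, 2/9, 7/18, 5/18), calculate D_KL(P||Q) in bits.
0.3297 bits

KL divergence: D_KL(P||Q) = Σ p(x) log(p(x)/q(x))

Computing term by term:
  x=0: 1/15 × log_2[(1/15)/(1/9)] = 1/15 × -0.7370 = -0.0491
  x=1: 8/15 × log_2[(8/15)/(2/9)] = 8/15 × 1.2630 = 0.6736
  x=2: 7/30 × log_2[(7/30)/(7/18)] = 7/30 × -0.7370 = -0.1720
  x=3: 1/6 × log_2[(1/6)/(5/18)] = 1/6 × -0.7370 = -0.1228

D_KL(P||Q) = 0.3297 bits

Note: KL divergence is always non-negative and equals 0 iff P = Q.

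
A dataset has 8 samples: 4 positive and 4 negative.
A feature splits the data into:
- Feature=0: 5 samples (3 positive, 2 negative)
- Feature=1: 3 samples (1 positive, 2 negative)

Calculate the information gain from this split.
0.0488 bits

Information Gain = H(Y) - H(Y|Feature)

Before split:
P(positive) = 4/8 = 0.5000
H(Y) = 1.0000 bits

After split:
Feature=0: H = 0.9710 bits (weight = 5/8)
Feature=1: H = 0.9183 bits (weight = 3/8)
H(Y|Feature) = (5/8)×0.9710 + (3/8)×0.9183 = 0.9512 bits

Information Gain = 1.0000 - 0.9512 = 0.0488 bits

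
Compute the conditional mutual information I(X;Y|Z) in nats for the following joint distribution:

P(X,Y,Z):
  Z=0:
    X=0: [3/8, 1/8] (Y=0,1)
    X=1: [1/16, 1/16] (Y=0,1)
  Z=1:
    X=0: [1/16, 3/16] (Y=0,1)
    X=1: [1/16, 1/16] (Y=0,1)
0.0254 nats

Conditional mutual information: I(X;Y|Z) = H(X|Z) + H(Y|Z) - H(X,Y|Z)

H(Z) = 0.6616
H(X,Z) = 1.2130 → H(X|Z) = 0.5514
H(Y,Z) = 1.2820 → H(Y|Z) = 0.6205
H(X,Y,Z) = 1.8080 → H(X,Y|Z) = 1.1465

I(X;Y|Z) = 0.5514 + 0.6205 - 1.1465 = 0.0254 nats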